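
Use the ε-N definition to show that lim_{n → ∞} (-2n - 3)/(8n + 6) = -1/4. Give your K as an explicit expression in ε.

K = (3/16)/ε

Let ε > 0 be given. For n ≥ 1, |(-2n - 3)/(8n + 6) + 1/4| = |-12|/(8(8n + 6)) = 12/(8(8n + 6)).
Since 8n + 6 ≥ 8n for n ≥ 1, this is ≤ 12/(8·8n) = (3/16)/n.
So |(-2n - 3)/(8n + 6) + 1/4| < ε whenever n > (3/16)/ε.
Take K = (3/16)/ε. If n > K then |(-2n - 3)/(8n + 6) + 1/4| ≤ (3/16)/n < ε.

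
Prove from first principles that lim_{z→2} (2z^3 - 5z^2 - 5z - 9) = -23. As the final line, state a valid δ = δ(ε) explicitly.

Let ε > 0. We want δ > 0 such that 0 < |z − 2| < δ implies |(2z^3 - 5z^2 - 5z - 9) + 23| < ε.
(2z^3 - 5z^2 - 5z - 9) + 23 = 2z^3 - 5z^2 - 5z + 14 = (z − 2)(2z^2 - z - 7).
So |(2z^3 - 5z^2 - 5z - 9) + 23| = |z − 2|·|2z^2 - z - 7|.
Assume first that |z − 2| < 2, so |z| < 4. Then |2z^2 - z - 7| ≤ 2·4^2 + 4 + 7 = 43.
Hence |(2z^3 - 5z^2 - 5z - 9) + 23| ≤ 43|z − 2| < ε provided |z − 2| < ε/43.
Take δ = min(2, ε/43). Then 0 < |z − 2| < δ gives both |z − 2| < 2 and |z − 2| < ε/43, so |(2z^3 - 5z^2 - 5z - 9) + 23| < ε.

δ = min(2, ε/43)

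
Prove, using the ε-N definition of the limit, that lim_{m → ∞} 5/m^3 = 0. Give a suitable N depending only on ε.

N = (5/ε)^{1/3}

Suppose ε > 0. For m ≥ 1, |5/m^3 − 0| = 5/m^3.
5/m^3 < ε ⇔ m^3 > 5/ε ⇔ m > (5/ε)^{1/3}.
Take N = (5/ε)^{1/3}. Then m > N implies 5/m^3 < ε.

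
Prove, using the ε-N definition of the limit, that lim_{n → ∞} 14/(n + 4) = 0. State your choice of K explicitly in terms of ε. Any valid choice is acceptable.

K = 14/ε

Let ε > 0. For n ≥ 1, |14/(n + 4) − 0| = 14/(n + 4) ≤ 14/n.
We need 14/n < ε, i.e. n > 14/ε.
Take K = 14/ε. If n > K then |14/(n + 4)| ≤ 14/n < ε.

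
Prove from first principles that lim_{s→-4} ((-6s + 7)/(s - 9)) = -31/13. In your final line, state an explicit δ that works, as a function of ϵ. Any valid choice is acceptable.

Fix ϵ > 0. We want δ > 0 with 0 < |s + 4| < δ ⇒ |(-6s + 7)/(s - 9) + 31/13| < ϵ.
Combining over a common denominator, (-6s + 7)/(s - 9) + 31/13 = [(-6s + 7)·(-13) − 31·(s - 9)] / [(-13)·(s - 9)] = 47(s + 4) / ((-13)(s - 9)).
So |(-6s + 7)/(s - 9) + 31/13| = 47|s + 4| / (13·|s − 9|).
Require δ ≤ 13/2, so |s − 9| ≥ |-13| − |s + 4| > 13 − 13/2 = 13/2.
Hence |(-6s + 7)/(s - 9) + 31/13| < 47|s + 4|/(13·(13/2)) = (94/169)|s + 4|, which is < ϵ once |s + 4| < (169/94)ϵ.
Take δ = min(13/2, (169/94)ϵ). Then 0 < |s + 4| < δ forces both bounds, so |(-6s + 7)/(s - 9) + 31/13| < ϵ.

δ = min(13/2, (169/94)ϵ)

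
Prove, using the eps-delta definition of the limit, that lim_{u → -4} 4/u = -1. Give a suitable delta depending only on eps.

delta = min(2, 2eps)

Fix eps > 0. We seek delta > 0 such that 0 < |u + 4| < delta implies |4/u + 1| < eps.
|4/u + 1| = 4·|-4 − u|/(4·|u|) = 4|u + 4|/(4|u|).
Restrict delta ≤ 2. Then |u + 4| < 2 gives |u| > 2, so 4|u| > 8.
Then |4/u + 1| < 4|u + 4|/8, which is < eps when |u + 4| < 2eps.
Take delta = min(2, 2eps). Then 0 < |u + 4| < delta gives both |u + 4| < 2 and |u + 4| < 2eps, so |4/u + 1| < eps.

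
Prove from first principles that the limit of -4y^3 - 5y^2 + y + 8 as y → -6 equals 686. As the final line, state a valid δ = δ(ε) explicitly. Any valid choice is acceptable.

Let ε > 0 be given. We want δ > 0 such that 0 < |y + 6| < δ implies |(-4y^3 - 5y^2 + y + 8) − 686| < ε.
(-4y^3 - 5y^2 + y + 8) − 686 = -4y^3 - 5y^2 + y - 678 = (y + 6)(-4y^2 + 19y - 113).
So |(-4y^3 - 5y^2 + y + 8) − 686| = |y + 6|·|-4y^2 + 19y - 113|.
Require δ ≤ 2. Then |y + 6| < 2 gives |y| < 8, and by the triangle inequality |-4y^2 + 19y - 113| ≤ 4·8^2 + 19·8 + 113 = 521.
Hence |(-4y^3 - 5y^2 + y + 8) − 686| ≤ 521|y + 6| < ε provided |y + 6| < ε/521.
Take δ = min(2, ε/521). Then 0 < |y + 6| < δ gives both |y + 6| < 2 and |y + 6| < ε/521, so |(-4y^3 - 5y^2 + y + 8) − 686| < ε.

δ = min(2, ε/521)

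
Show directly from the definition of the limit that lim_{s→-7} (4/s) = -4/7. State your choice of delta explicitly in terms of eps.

delta = min(7/2, (49/8)eps)

Let eps > 0. We seek delta > 0 such that 0 < |s + 7| < delta implies |4/s + 4/7| < eps.
|4/s + 4/7| = 4·|-7 − s|/(7·|s|) = 4|s + 7|/(7|s|).
Require delta ≤ 7/2 so that |s| > 7 − 7/2 = 7/2, hence 7|s| > 49/2.
Then |4/s + 4/7| < 4|s + 7|/(49/2), which is < eps when |s + 7| < (49/8)eps.
Take delta = min(7/2, (49/8)eps). Then 0 < |s + 7| < delta gives both |s + 7| < 7/2 and |s + 7| < (49/8)eps, so |4/s + 4/7| < eps.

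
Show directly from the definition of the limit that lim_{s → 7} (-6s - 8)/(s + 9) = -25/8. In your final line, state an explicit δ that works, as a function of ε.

Suppose ε > 0. We want δ > 0 with 0 < |s − 7| < δ ⇒ |(-6s - 8)/(s + 9) + 25/8| < ε.
Combining over a common denominator, (-6s - 8)/(s + 9) + 25/8 = [(-6s - 8)·16 − (-50)·(s + 9)] / [16·(s + 9)] = -46(s − 7) / (16(s + 9)).
So |(-6s - 8)/(s + 9) + 25/8| = 46|s − 7| / (16·|s + 9|).
Restrict δ ≤ 8. Then |s − 7| < 8 gives |s + 9| = |(s − 7) + 16| ≥ 16 − 8 = 8.
Hence |(-6s - 8)/(s + 9) + 25/8| < 46|s − 7|/(16·8) = (23/64)|s − 7|, which is < ε once |s − 7| < (64/23)ε.
Take δ = min(8, (64/23)ε). Then 0 < |s − 7| < δ forces both bounds, so |(-6s - 8)/(s + 9) + 25/8| < ε.

δ = min(8, (64/23)ε)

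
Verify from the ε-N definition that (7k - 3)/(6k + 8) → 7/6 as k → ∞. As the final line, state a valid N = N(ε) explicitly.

Let ε > 0. For k ≥ 1, |(7k - 3)/(6k + 8) − (7/6)| = |-74|/(6(6k + 8)) = 74/(6(6k + 8)).
Since 6k + 8 ≥ 6k for k ≥ 1, this is ≤ 74/(6·6k) = (37/18)/k.
So |(7k - 3)/(6k + 8) − (7/6)| < ε whenever k > (37/18)/ε.
Take N = (37/18)/ε. If k > N then |(7k - 3)/(6k + 8) − (7/6)| ≤ (37/18)/k < ε.

N = (37/18)/ε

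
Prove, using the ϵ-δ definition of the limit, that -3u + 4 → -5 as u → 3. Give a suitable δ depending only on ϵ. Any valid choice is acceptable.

Let ϵ > 0 be given. We need δ > 0 so that 0 < |u − 3| < δ implies |(-3u + 4) + 5| < ϵ.
Since (-3u + 4) + 5 = -3(u − 3), we have |(-3u + 4) + 5| = 3|u − 3|.
Thus it suffices that |u − 3| < ϵ/3.
Take δ = ϵ/3. If 0 < |u − 3| < δ then |(-3u + 4) + 5| = 3|u − 3| < 3·(ϵ/3) = ϵ.

δ = ϵ/3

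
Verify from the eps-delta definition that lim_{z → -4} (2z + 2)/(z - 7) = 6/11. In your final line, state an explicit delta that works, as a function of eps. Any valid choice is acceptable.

delta = min(11/2, (121/32)eps)

Let eps > 0. We want delta > 0 with 0 < |z + 4| < delta ⇒ |(2z + 2)/(z - 7) − (6/11)| < eps.
Combining over a common denominator, (2z + 2)/(z - 7) − (6/11) = [(2z + 2)·(-11) − (-6)·(z - 7)] / [(-11)·(z - 7)] = -16(z + 4) / ((-11)(z - 7)).
So |(2z + 2)/(z - 7) − (6/11)| = 16|z + 4| / (11·|z − 7|).
Require delta ≤ 11/2, so |z − 7| ≥ |-11| − |z + 4| > 11 − 11/2 = 11/2.
Hence |(2z + 2)/(z - 7) − (6/11)| < 16|z + 4|/(11·(11/2)) = (32/121)|z + 4|, which is < eps once |z + 4| < (121/32)eps.
Take delta = min(11/2, (121/32)eps). Then 0 < |z + 4| < delta forces both bounds, so |(2z + 2)/(z - 7) − (6/11)| < eps.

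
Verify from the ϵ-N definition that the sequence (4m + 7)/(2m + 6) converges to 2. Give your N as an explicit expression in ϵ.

N = (5/2)/ϵ

Fix ϵ > 0. For m ≥ 1, |(4m + 7)/(2m + 6) − 2| = |-10|/(2(2m + 6)) = 10/(2(2m + 6)).
Since 2m + 6 ≥ 2m for m ≥ 1, this is ≤ 10/(2·2m) = (5/2)/m.
So |(4m + 7)/(2m + 6) − 2| < ϵ whenever m > (5/2)/ϵ.
Take N = (5/2)/ϵ. If m > N then |(4m + 7)/(2m + 6) − 2| ≤ (5/2)/m < ϵ.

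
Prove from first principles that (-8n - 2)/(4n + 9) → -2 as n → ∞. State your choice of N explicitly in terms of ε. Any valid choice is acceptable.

N = 4/ε

Let ε > 0 be given. For n ≥ 1, |(-8n - 2)/(4n + 9) + 2| = |64|/(4(4n + 9)) = 64/(4(4n + 9)).
Since 4n + 9 ≥ 4n for n ≥ 1, this is ≤ 64/(4·4n) = 4/n.
So |(-8n - 2)/(4n + 9) + 2| < ε whenever n > 4/ε.
Take N = 4/ε. If n > N then |(-8n - 2)/(4n + 9) + 2| ≤ 4/n < ε.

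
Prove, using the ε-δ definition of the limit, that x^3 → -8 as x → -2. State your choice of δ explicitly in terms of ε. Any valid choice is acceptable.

Let ε > 0. We seek δ > 0 with 0 < |x + 2| < δ ⇒ |x^3 + 8| < ε.
Factor: x^3 + 8 = (x + 2)(x^2 - 2x + 4), so |x^3 + 8| = |x + 2|·|x^2 - 2x + 4|.
Impose δ ≤ 1 so that |x| < 3; then |x^2 - 2x + 4| ≤ 19.
Hence |x^3 + 8| ≤ 19|x + 2|, which is < ε once |x + 2| < ε/19.
Take δ = min(1, ε/19). If 0 < |x + 2| < δ then both bounds hold and |x^3 + 8| ≤ 19|x + 2| < 19·(ε/19) = ε.

δ = min(1, ε/19)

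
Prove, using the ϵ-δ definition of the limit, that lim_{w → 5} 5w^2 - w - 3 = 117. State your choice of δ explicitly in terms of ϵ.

δ = min(2, ϵ/59)

Let ϵ > 0. We want δ > 0 such that 0 < |w − 5| < δ implies |(5w^2 - w - 3) − 117| < ϵ.
(5w^2 - w - 3) − 117 = 5w^2 - w - 120 = (w − 5)(5w + 24).
So |(5w^2 - w - 3) − 117| = |w − 5|·|5w + 24|.
Require δ ≤ 2. Then |w − 5| < 2 gives |w| < 7, and by the triangle inequality |5w + 24| ≤ 5·7 + 24 = 59.
Hence |(5w^2 - w - 3) − 117| ≤ 59|w − 5| < ϵ provided |w − 5| < ϵ/59.
Take δ = min(2, ϵ/59). Then 0 < |w − 5| < δ gives both |w − 5| < 2 and |w − 5| < ϵ/59, so |(5w^2 - w - 3) − 117| < ϵ.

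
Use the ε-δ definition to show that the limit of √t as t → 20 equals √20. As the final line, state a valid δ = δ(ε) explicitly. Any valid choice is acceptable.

δ = min(20, √20·ε)

Fix ε > 0. We want δ > 0 such that 0 < |t − 20| < δ implies |√t − √20| < ε.
Multiplying by the conjugate, |√t − √20| = |t − 20|/(√t + √20).
Restrict δ ≤ 20 so that |t − 20| < 20 forces t > 0, and then √t + √20 > √20.
Hence |√t − √20| < |t − 20|/√20, which is < ε once |t − 20| < √20·ε.
Take δ = min(20, √20·ε). If 0 < |t − 20| < δ then t > 0 and |√t − √20| < |t − 20|/√20 < ε.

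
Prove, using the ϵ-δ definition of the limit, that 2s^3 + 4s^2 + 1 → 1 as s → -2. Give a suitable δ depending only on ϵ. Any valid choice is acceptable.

δ = min(1, ϵ/18)

Let ϵ > 0 be given. We want δ > 0 such that 0 < |s + 2| < δ implies |(2s^3 + 4s^2 + 1) − 1| < ϵ.
(2s^3 + 4s^2 + 1) − 1 = 2s^3 + 4s^2 = (s + 2)(2s^2).
So |(2s^3 + 4s^2 + 1) − 1| = |s + 2|·|2s^2|.
Assume first that |s + 2| < 1, so |s| < 3. Then |2s^2| ≤ 2·3^2 = 18.
Hence |(2s^3 + 4s^2 + 1) − 1| ≤ 18|s + 2| < ϵ provided |s + 2| < ϵ/18.
Take δ = min(1, ϵ/18). Then 0 < |s + 2| < δ gives both |s + 2| < 1 and |s + 2| < ϵ/18, so |(2s^3 + 4s^2 + 1) − 1| < ϵ.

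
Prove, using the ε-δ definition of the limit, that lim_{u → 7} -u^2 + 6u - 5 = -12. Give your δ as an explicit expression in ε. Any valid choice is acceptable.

δ = min(1, ε/9)

Let ε > 0 be given. We want δ > 0 such that 0 < |u − 7| < δ implies |(-u^2 + 6u - 5) + 12| < ε.
(-u^2 + 6u - 5) + 12 = -u^2 + 6u + 7 = (u − 7)(-u - 1).
So |(-u^2 + 6u - 5) + 12| = |u − 7|·|-u - 1|.
Require δ ≤ 1. Then |u − 7| < 1 gives |u| < 8, and by the triangle inequality |-u - 1| ≤ 8 + 1 = 9.
Hence |(-u^2 + 6u - 5) + 12| ≤ 9|u − 7| < ε provided |u − 7| < ε/9.
Take δ = min(1, ε/9). Then 0 < |u − 7| < δ gives both |u − 7| < 1 and |u − 7| < ε/9, so |(-u^2 + 6u - 5) + 12| < ε.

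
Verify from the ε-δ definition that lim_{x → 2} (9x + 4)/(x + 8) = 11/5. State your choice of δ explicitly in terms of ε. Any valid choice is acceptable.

δ = min(5, (25/34)ε)

Fix ε > 0. We want δ > 0 with 0 < |x − 2| < δ ⇒ |(9x + 4)/(x + 8) − (11/5)| < ε.
Combining over a common denominator, (9x + 4)/(x + 8) − (11/5) = [(9x + 4)·10 − 22·(x + 8)] / [10·(x + 8)] = 68(x − 2) / (10(x + 8)).
So |(9x + 4)/(x + 8) − (11/5)| = 68|x − 2| / (10·|x + 8|).
Restrict δ ≤ 5. Then |x − 2| < 5 gives |x + 8| = |(x − 2) + 10| ≥ 10 − 5 = 5.
Hence |(9x + 4)/(x + 8) − (11/5)| < 68|x − 2|/(10·5) = (34/25)|x − 2|, which is < ε once |x − 2| < (25/34)ε.
Take δ = min(5, (25/34)ε). Then 0 < |x − 2| < δ forces both bounds, so |(9x + 4)/(x + 8) − (11/5)| < ε.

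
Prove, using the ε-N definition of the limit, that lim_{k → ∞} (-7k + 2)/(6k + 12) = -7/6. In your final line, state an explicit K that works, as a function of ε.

K = (8/3)/ε

Suppose ε > 0. For k ≥ 1, |(-7k + 2)/(6k + 12) + 7/6| = |96|/(6(6k + 12)) = 96/(6(6k + 12)).
Since 6k + 12 ≥ 6k for k ≥ 1, this is ≤ 96/(6·6k) = (8/3)/k.
So |(-7k + 2)/(6k + 12) + 7/6| < ε whenever k > (8/3)/ε.
Take K = (8/3)/ε. If k > K then |(-7k + 2)/(6k + 12) + 7/6| ≤ (8/3)/k < ε.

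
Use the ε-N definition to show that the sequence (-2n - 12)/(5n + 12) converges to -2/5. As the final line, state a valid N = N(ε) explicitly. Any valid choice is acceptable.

N = (36/25)/ε

Let ε > 0 be given. For n ≥ 1, |(-2n - 12)/(5n + 12) + 2/5| = |-36|/(5(5n + 12)) = 36/(5(5n + 12)).
Since 5n + 12 ≥ 5n for n ≥ 1, this is ≤ 36/(5·5n) = (36/25)/n.
So |(-2n - 12)/(5n + 12) + 2/5| < ε whenever n > (36/25)/ε.
Take N = (36/25)/ε. If n > N then |(-2n - 12)/(5n + 12) + 2/5| ≤ (36/25)/n < ε.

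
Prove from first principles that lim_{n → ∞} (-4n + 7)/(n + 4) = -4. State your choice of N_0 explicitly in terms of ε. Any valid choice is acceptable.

Suppose ε > 0. For n ≥ 1, |(-4n + 7)/(n + 4) + 4| = |23|/((n + 4)) = 23/((n + 4)).
Since n + 4 ≥ n for n ≥ 1, this is ≤ 23/(n) = 23/n.
So |(-4n + 7)/(n + 4) + 4| < ε whenever n > 23/ε.
Take N_0 = 23/ε. If n > N_0 then |(-4n + 7)/(n + 4) + 4| ≤ 23/n < ε.

N_0 = 23/ε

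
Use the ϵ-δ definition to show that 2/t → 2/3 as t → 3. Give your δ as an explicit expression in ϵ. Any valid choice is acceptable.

δ = min(3/2, (9/4)ϵ)

Fix ϵ > 0. We seek δ > 0 such that 0 < |t − 3| < δ implies |2/t − (2/3)| < ϵ.
|2/t − (2/3)| = 2·|3 − t|/(3·|t|) = 2|t − 3|/(3|t|).
Restrict δ ≤ 3/2. Then |t − 3| < 3/2 gives |t| > 3/2, so 3|t| > 9/2.
Then |2/t − (2/3)| < 2|t − 3|/(9/2), which is < ϵ when |t − 3| < (9/4)ϵ.
Take δ = min(3/2, (9/4)ϵ). Then 0 < |t − 3| < δ gives both |t − 3| < 3/2 and |t − 3| < (9/4)ϵ, so |2/t − (2/3)| < ϵ.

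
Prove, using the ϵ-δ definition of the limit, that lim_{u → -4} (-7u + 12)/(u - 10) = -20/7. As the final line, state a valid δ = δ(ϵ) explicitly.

Fix ϵ > 0. We want δ > 0 with 0 < |u + 4| < δ ⇒ |(-7u + 12)/(u - 10) + 20/7| < ϵ.
Combining over a common denominator, (-7u + 12)/(u - 10) + 20/7 = [(-7u + 12)·(-14) − 40·(u - 10)] / [(-14)·(u - 10)] = 58(u + 4) / ((-14)(u - 10)).
So |(-7u + 12)/(u - 10) + 20/7| = 58|u + 4| / (14·|u − 10|).
Restrict δ ≤ 7. Then |u + 4| < 7 gives |u − 10| = |(u + 4) + (-14)| ≥ 14 − 7 = 7.
Hence |(-7u + 12)/(u - 10) + 20/7| < 58|u + 4|/(14·7) = (29/49)|u + 4|, which is < ϵ once |u + 4| < (49/29)ϵ.
Take δ = min(7, (49/29)ϵ). Then 0 < |u + 4| < δ forces both bounds, so |(-7u + 12)/(u - 10) + 20/7| < ϵ.

δ = min(7, (49/29)ϵ)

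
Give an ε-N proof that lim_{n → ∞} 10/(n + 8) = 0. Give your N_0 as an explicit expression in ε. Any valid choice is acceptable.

N_0 = 10/ε

Let ε > 0. For n ≥ 1, |10/(n + 8) − 0| = 10/(n + 8) ≤ 10/n.
We need 10/n < ε, i.e. n > 10/ε.
Take N_0 = 10/ε. If n > N_0 then |10/(n + 8)| ≤ 10/n < ε.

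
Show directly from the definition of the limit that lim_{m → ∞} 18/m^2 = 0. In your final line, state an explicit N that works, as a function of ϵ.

Fix ϵ > 0. For m ≥ 1, |18/m^2 − 0| = 18/m^2.
18/m^2 < ϵ ⇔ m^2 > 18/ϵ ⇔ m > (18/ϵ)^{1/2}.
Take N = (18/ϵ)^{1/2}. Then m > N implies 18/m^2 < ϵ.

N = (18/ϵ)^{1/2}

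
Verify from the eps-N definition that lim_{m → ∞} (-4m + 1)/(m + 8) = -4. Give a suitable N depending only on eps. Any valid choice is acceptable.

N = 33/eps

Suppose eps > 0. For m ≥ 1, |(-4m + 1)/(m + 8) + 4| = |33|/((m + 8)) = 33/((m + 8)).
Since m + 8 ≥ m for m ≥ 1, this is ≤ 33/(m) = 33/m.
So |(-4m + 1)/(m + 8) + 4| < eps whenever m > 33/eps.
Take N = 33/eps. If m > N then |(-4m + 1)/(m + 8) + 4| ≤ 33/m < eps.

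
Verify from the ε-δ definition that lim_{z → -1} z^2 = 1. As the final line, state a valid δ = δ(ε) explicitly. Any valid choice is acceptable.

δ = min(1, ε/3)

Fix ε > 0. We seek δ > 0 with 0 < |z + 1| < δ ⇒ |z^2 − 1| < ε.
Factor: z^2 − 1 = (z + 1)(z - 1), so |z^2 − 1| = |z + 1|·|z - 1|.
Impose δ ≤ 1 so that |z| < 2; then |z - 1| ≤ 3.
Hence |z^2 − 1| ≤ 3|z + 1|, which is < ε once |z + 1| < ε/3.
Take δ = min(1, ε/3). If 0 < |z + 1| < δ then both bounds hold and |z^2 − 1| ≤ 3|z + 1| < 3·(ε/3) = ε.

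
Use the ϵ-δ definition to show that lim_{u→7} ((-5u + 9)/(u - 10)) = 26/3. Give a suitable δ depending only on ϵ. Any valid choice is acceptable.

δ = min(3/2, (9/82)ϵ)

Suppose ϵ > 0. We want δ > 0 with 0 < |u − 7| < δ ⇒ |(-5u + 9)/(u - 10) − (26/3)| < ϵ.
Combining over a common denominator, (-5u + 9)/(u - 10) − (26/3) = [(-5u + 9)·(-3) − (-26)·(u - 10)] / [(-3)·(u - 10)] = 41(u − 7) / ((-3)(u - 10)).
So |(-5u + 9)/(u - 10) − (26/3)| = 41|u − 7| / (3·|u − 10|).
Require δ ≤ 3/2, so |u − 10| ≥ |-3| − |u − 7| > 3 − 3/2 = 3/2.
Hence |(-5u + 9)/(u - 10) − (26/3)| < 41|u − 7|/(3·(3/2)) = (82/9)|u − 7|, which is < ϵ once |u − 7| < (9/82)ϵ.
Take δ = min(3/2, (9/82)ϵ). Then 0 < |u − 7| < δ forces both bounds, so |(-5u + 9)/(u - 10) − (26/3)| < ϵ.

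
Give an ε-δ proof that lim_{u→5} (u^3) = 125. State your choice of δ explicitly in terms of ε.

Let ε > 0. We seek δ > 0 with 0 < |u − 5| < δ ⇒ |u^3 − 125| < ε.
Factor: u^3 − 125 = (u − 5)(u^2 + 5u + 25), so |u^3 − 125| = |u − 5|·|u^2 + 5u + 25|.
Restrict δ ≤ 1. Then |u − 5| < 1 gives |u| < 6, so by the triangle inequality |u^2 + 5u + 25| ≤ 6^2 + 5·6 + 25 = 91.
Hence |u^3 − 125| ≤ 91|u − 5|, which is < ε once |u − 5| < ε/91.
Take δ = min(1, ε/91). If 0 < |u − 5| < δ then both bounds hold and |u^3 − 125| ≤ 91|u − 5| < 91·(ε/91) = ε.

δ = min(1, ε/91)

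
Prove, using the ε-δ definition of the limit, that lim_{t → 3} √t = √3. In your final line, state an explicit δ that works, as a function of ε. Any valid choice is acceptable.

δ = min(3, √3·ε)

Let ε > 0. We want δ > 0 such that 0 < |t − 3| < δ implies |√t − √3| < ε.
Multiplying by the conjugate, |√t − √3| = |t − 3|/(√t + √3).
Restrict δ ≤ 3 so that |t − 3| < 3 forces t > 0, and then √t + √3 > √3.
Hence |√t − √3| < |t − 3|/√3, which is < ε once |t − 3| < √3·ε.
Take δ = min(3, √3·ε). If 0 < |t − 3| < δ then t > 0 and |√t − √3| < |t − 3|/√3 < ε.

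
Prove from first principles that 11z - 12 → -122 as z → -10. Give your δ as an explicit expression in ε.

Let ε > 0 be given. We need δ > 0 so that 0 < |z + 10| < δ implies |(11z - 12) + 122| < ε.
|(11z - 12) + 122| = |11z + 110| = 11|z + 10|.
Thus it suffices that |z + 10| < ε/11.
Choosing δ = ε/11 gives |(11z - 12) + 122| = 11|z + 10| < ε whenever |z + 10| < δ.

δ = ε/11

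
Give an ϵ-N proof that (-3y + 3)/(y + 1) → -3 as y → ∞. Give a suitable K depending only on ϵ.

K = 6/ϵ

Fix ϵ > 0. We seek K > 0 such that y > K implies |(-3y + 3)/(y + 1) + 3| < ϵ.
(-3y + 3)/(y + 1) + 3 = ((-3y + 3) − (-3)(y + 1)) / ((y + 1)) = 6/((y + 1)).
For y > 0 we have y + 1 > y, so |(-3y + 3)/(y + 1) + 3| = 6/((y + 1)) < 6/(y) = 6/y.
Thus |(-3y + 3)/(y + 1) + 3| < ϵ whenever y > 6/ϵ.
Take K = 6/ϵ. If y > K then |(-3y + 3)/(y + 1) + 3| < 6/y < ϵ.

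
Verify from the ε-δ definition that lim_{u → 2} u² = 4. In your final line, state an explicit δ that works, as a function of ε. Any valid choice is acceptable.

δ = min(1, ε/5)

Let ε > 0 be given. We seek δ > 0 with 0 < |u − 2| < δ ⇒ |u² − 4| < ε.
Factor: u² − 4 = (u − 2)(u + 2), so |u² − 4| = |u − 2|·|u + 2|.
Impose δ ≤ 1 so that |u| < 3; then |u + 2| ≤ 5.
Hence |u² − 4| ≤ 5|u − 2|, which is < ε once |u − 2| < ε/5.
Take δ = min(1, ε/5). If 0 < |u − 2| < δ then both bounds hold and |u² − 4| ≤ 5|u − 2| < 5·(ε/5) = ε.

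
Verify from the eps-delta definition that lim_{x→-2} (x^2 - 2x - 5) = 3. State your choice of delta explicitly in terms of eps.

Fix eps > 0. We want delta > 0 such that 0 < |x + 2| < delta implies |(x^2 - 2x - 5) − 3| < eps.
(x^2 - 2x - 5) − 3 = x^2 - 2x - 8 = (x + 2)(x - 4).
So |(x^2 - 2x - 5) − 3| = |x + 2|·|x - 4|.
Require delta ≤ 1. Then |x + 2| < 1 gives |x| < 3, and by the triangle inequality |x - 4| ≤ 3 + 4 = 7.
Hence |(x^2 - 2x - 5) − 3| ≤ 7|x + 2| < eps provided |x + 2| < eps/7.
Choosing delta = min(1, eps/7) ensures both conditions, hence |(x^2 - 2x - 5) − 3| < eps.

delta = min(1, eps/7)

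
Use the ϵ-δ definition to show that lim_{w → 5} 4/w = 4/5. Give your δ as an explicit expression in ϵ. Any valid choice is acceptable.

δ = min(5/2, (25/8)ϵ)

Let ϵ > 0. We seek δ > 0 such that 0 < |w − 5| < δ implies |4/w − (4/5)| < ϵ.
|4/w − (4/5)| = 4·|5 − w|/(5·|w|) = 4|w − 5|/(5|w|).
Require δ ≤ 5/2 so that |w| > 5 − 5/2 = 5/2, hence 5|w| > 25/2.
Then |4/w − (4/5)| < 4|w − 5|/(25/2), which is < ϵ when |w − 5| < (25/8)ϵ.
Take δ = min(5/2, (25/8)ϵ). Then 0 < |w − 5| < δ gives both |w − 5| < 5/2 and |w − 5| < (25/8)ϵ, so |4/w − (4/5)| < ϵ.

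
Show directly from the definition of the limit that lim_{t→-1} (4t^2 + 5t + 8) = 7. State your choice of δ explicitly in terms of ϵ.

δ = min(1, ϵ/9)

Let ϵ > 0 be given. We want δ > 0 such that 0 < |t + 1| < δ implies |(4t^2 + 5t + 8) − 7| < ϵ.
(4t^2 + 5t + 8) − 7 = 4t^2 + 5t + 1 = (t + 1)(4t + 1).
So |(4t^2 + 5t + 8) − 7| = |t + 1|·|4t + 1|.
Require δ ≤ 1. Then |t + 1| < 1 gives |t| < 2, and by the triangle inequality |4t + 1| ≤ 4·2 + 1 = 9.
Hence |(4t^2 + 5t + 8) − 7| ≤ 9|t + 1| < ϵ provided |t + 1| < ϵ/9.
Take δ = min(1, ϵ/9). Then 0 < |t + 1| < δ gives both |t + 1| < 1 and |t + 1| < ϵ/9, so |(4t^2 + 5t + 8) − 7| < ϵ.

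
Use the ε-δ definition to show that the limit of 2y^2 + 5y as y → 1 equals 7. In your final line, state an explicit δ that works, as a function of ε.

δ = min(2, ε/13)

Let ε > 0. We want δ > 0 such that 0 < |y − 1| < δ implies |(2y^2 + 5y) − 7| < ε.
(2y^2 + 5y) − 7 = 2y^2 + 5y - 7 = (y − 1)(2y + 7).
So |(2y^2 + 5y) − 7| = |y − 1|·|2y + 7|.
Require δ ≤ 2. Then |y − 1| < 2 gives |y| < 3, and by the triangle inequality |2y + 7| ≤ 2·3 + 7 = 13.
Hence |(2y^2 + 5y) − 7| ≤ 13|y − 1| < ε provided |y − 1| < ε/13.
Choosing δ = min(2, ε/13) ensures both conditions, hence |(2y^2 + 5y) − 7| < ε.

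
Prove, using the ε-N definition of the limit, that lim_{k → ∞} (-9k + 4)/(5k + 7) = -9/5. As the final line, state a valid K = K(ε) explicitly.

Fix ε > 0. For k ≥ 1, |(-9k + 4)/(5k + 7) + 9/5| = |83|/(5(5k + 7)) = 83/(5(5k + 7)).
Since 5k + 7 ≥ 5k for k ≥ 1, this is ≤ 83/(5·5k) = (83/25)/k.
So |(-9k + 4)/(5k + 7) + 9/5| < ε whenever k > (83/25)/ε.
Take K = (83/25)/ε. If k > K then |(-9k + 4)/(5k + 7) + 9/5| ≤ (83/25)/k < ε.

K = (83/25)/ε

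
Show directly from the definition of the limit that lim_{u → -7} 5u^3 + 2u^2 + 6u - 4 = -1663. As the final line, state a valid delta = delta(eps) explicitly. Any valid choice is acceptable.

delta = min(2, eps/939)

Let eps > 0 be given. We want delta > 0 such that 0 < |u + 7| < delta implies |(5u^3 + 2u^2 + 6u - 4) + 1663| < eps.
(5u^3 + 2u^2 + 6u - 4) + 1663 = 5u^3 + 2u^2 + 6u + 1659 = (u + 7)(5u^2 - 33u + 237).
So |(5u^3 + 2u^2 + 6u - 4) + 1663| = |u + 7|·|5u^2 - 33u + 237|.
Require delta ≤ 2. Then |u + 7| < 2 gives |u| < 9, and by the triangle inequality |5u^2 - 33u + 237| ≤ 5·9^2 + 33·9 + 237 = 939.
Hence |(5u^3 + 2u^2 + 6u - 4) + 1663| ≤ 939|u + 7| < eps provided |u + 7| < eps/939.
Choosing delta = min(2, eps/939) ensures both conditions, hence |(5u^3 + 2u^2 + 6u - 4) + 1663| < eps.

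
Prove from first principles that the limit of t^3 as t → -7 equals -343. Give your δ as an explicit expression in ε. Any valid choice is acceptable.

δ = min(2, ε/193)

Fix ε > 0. We seek δ > 0 with 0 < |t + 7| < δ ⇒ |t^3 + 343| < ε.
Factor: t^3 + 343 = (t + 7)(t^2 - 7t + 49), so |t^3 + 343| = |t + 7|·|t^2 - 7t + 49|.
Restrict δ ≤ 2. Then |t + 7| < 2 gives |t| < 9, so by the triangle inequality |t^2 - 7t + 49| ≤ 9^2 + 7·9 + 49 = 193.
Hence |t^3 + 343| ≤ 193|t + 7|, which is < ε once |t + 7| < ε/193.
Take δ = min(2, ε/193). If 0 < |t + 7| < δ then both bounds hold and |t^3 + 343| ≤ 193|t + 7| < 193·(ε/193) = ε.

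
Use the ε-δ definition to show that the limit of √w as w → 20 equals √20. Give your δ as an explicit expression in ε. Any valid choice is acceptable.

δ = min(20, √20·ε)

Let ε > 0. We want δ > 0 such that 0 < |w − 20| < δ implies |√w − √20| < ε.
Multiplying by the conjugate, |√w − √20| = |w − 20|/(√w + √20).
Restrict δ ≤ 20 so that |w − 20| < 20 forces w > 0, and then √w + √20 > √20.
Hence |√w − √20| < |w − 20|/√20, which is < ε once |w − 20| < √20·ε.
Take δ = min(20, √20·ε). If 0 < |w − 20| < δ then w > 0 and |√w − √20| < |w − 20|/√20 < ε.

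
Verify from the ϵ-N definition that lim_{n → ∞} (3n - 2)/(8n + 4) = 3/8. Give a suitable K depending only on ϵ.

K = (7/16)/ϵ

Suppose ϵ > 0. For n ≥ 1, |(3n - 2)/(8n + 4) − (3/8)| = |-28|/(8(8n + 4)) = 28/(8(8n + 4)).
Since 8n + 4 ≥ 8n for n ≥ 1, this is ≤ 28/(8·8n) = (7/16)/n.
So |(3n - 2)/(8n + 4) − (3/8)| < ϵ whenever n > (7/16)/ϵ.
Take K = (7/16)/ϵ. If n > K then |(3n - 2)/(8n + 4) − (3/8)| ≤ (7/16)/n < ϵ.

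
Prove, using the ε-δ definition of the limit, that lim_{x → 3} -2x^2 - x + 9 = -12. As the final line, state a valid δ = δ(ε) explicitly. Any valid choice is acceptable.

δ = min(1, ε/15)

Let ε > 0 be given. We want δ > 0 such that 0 < |x − 3| < δ implies |(-2x^2 - x + 9) + 12| < ε.
(-2x^2 - x + 9) + 12 = -2x^2 - x + 21 = (x − 3)(-2x - 7).
So |(-2x^2 - x + 9) + 12| = |x − 3|·|-2x - 7|.
Assume first that |x − 3| < 1, so |x| < 4. Then |-2x - 7| ≤ 2·4 + 7 = 15.
Hence |(-2x^2 - x + 9) + 12| ≤ 15|x − 3| < ε provided |x − 3| < ε/15.
Take δ = min(1, ε/15). Then 0 < |x − 3| < δ gives both |x − 3| < 1 and |x − 3| < ε/15, so |(-2x^2 - x + 9) + 12| < ε.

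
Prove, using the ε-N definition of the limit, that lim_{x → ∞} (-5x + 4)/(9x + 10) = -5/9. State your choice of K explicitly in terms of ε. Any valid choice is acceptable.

Let ε > 0. We seek K > 0 such that x > K implies |(-5x + 4)/(9x + 10) + 5/9| < ε.
(-5x + 4)/(9x + 10) + 5/9 = (9(-5x + 4) − (-5)(9x + 10)) / (9(9x + 10)) = 86/(9(9x + 10)).
For x > 0 we have 9x + 10 > 9x, so |(-5x + 4)/(9x + 10) + 5/9| = 86/(9(9x + 10)) < 86/(9·9x) = (86/81)/x.
Thus |(-5x + 4)/(9x + 10) + 5/9| < ε whenever x > (86/81)/ε.
Take K = (86/81)/ε. If x > K then |(-5x + 4)/(9x + 10) + 5/9| < (86/81)/x < ε.

K = (86/81)/ε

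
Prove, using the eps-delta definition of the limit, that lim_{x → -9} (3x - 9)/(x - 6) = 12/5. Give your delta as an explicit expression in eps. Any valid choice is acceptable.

Fix eps > 0. We want delta > 0 with 0 < |x + 9| < delta ⇒ |(3x - 9)/(x - 6) − (12/5)| < eps.
Combining over a common denominator, (3x - 9)/(x - 6) − (12/5) = [(3x - 9)·(-15) − (-36)·(x - 6)] / [(-15)·(x - 6)] = -9(x + 9) / ((-15)(x - 6)).
So |(3x - 9)/(x - 6) − (12/5)| = 9|x + 9| / (15·|x − 6|).
Restrict delta ≤ 15/2. Then |x + 9| < 15/2 gives |x − 6| = |(x + 9) + (-15)| ≥ 15 − 15/2 = 15/2.
Hence |(3x - 9)/(x - 6) − (12/5)| < 9|x + 9|/(15·(15/2)) = (2/25)|x + 9|, which is < eps once |x + 9| < (25/2)eps.
Take delta = min(15/2, (25/2)eps). Then 0 < |x + 9| < delta forces both bounds, so |(3x - 9)/(x - 6) − (12/5)| < eps.

delta = min(15/2, (25/2)eps)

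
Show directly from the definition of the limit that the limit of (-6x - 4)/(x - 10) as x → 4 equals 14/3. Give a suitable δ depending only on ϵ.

δ = min(3, (9/32)ϵ)

Suppose ϵ > 0. We want δ > 0 with 0 < |x − 4| < δ ⇒ |(-6x - 4)/(x - 10) − (14/3)| < ϵ.
Combining over a common denominator, (-6x - 4)/(x - 10) − (14/3) = [(-6x - 4)·(-6) − (-28)·(x - 10)] / [(-6)·(x - 10)] = 64(x − 4) / ((-6)(x - 10)).
So |(-6x - 4)/(x - 10) − (14/3)| = 64|x − 4| / (6·|x − 10|).
Restrict δ ≤ 3. Then |x − 4| < 3 gives |x − 10| = |(x − 4) + (-6)| ≥ 6 − 3 = 3.
Hence |(-6x - 4)/(x - 10) − (14/3)| < 64|x − 4|/(6·3) = (32/9)|x − 4|, which is < ϵ once |x − 4| < (9/32)ϵ.
Take δ = min(3, (9/32)ϵ). Then 0 < |x − 4| < δ forces both bounds, so |(-6x - 4)/(x - 10) − (14/3)| < ϵ.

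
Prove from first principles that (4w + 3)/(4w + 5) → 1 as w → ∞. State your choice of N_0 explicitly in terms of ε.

Let ε > 0 be given. We seek N_0 > 0 such that w > N_0 implies |(4w + 3)/(4w + 5) − 1| < ε.
(4w + 3)/(4w + 5) − 1 = (4(4w + 3) − 4(4w + 5)) / (4(4w + 5)) = -8/(4(4w + 5)).
For w > 0 we have 4w + 5 > 4w, so |(4w + 3)/(4w + 5) − 1| = 8/(4(4w + 5)) < 8/(4·4w) = (1/2)/w.
Thus |(4w + 3)/(4w + 5) − 1| < ε whenever w > (1/2)/ε.
Take N_0 = (1/2)/ε. If w > N_0 then |(4w + 3)/(4w + 5) − 1| < (1/2)/w < ε.

N_0 = (1/2)/ε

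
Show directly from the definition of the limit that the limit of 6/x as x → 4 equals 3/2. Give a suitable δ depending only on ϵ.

Suppose ϵ > 0. We seek δ > 0 such that 0 < |x − 4| < δ implies |6/x − (3/2)| < ϵ.
|6/x − (3/2)| = 6·|4 − x|/(4·|x|) = 6|x − 4|/(4|x|).
Require δ ≤ 2 so that |x| > 4 − 2 = 2, hence 4|x| > 8.
Then |6/x − (3/2)| < 6|x − 4|/8, which is < ϵ when |x − 4| < (4/3)ϵ.
Take δ = min(2, (4/3)ϵ). Then 0 < |x − 4| < δ gives both |x − 4| < 2 and |x − 4| < (4/3)ϵ, so |6/x − (3/2)| < ϵ.

δ = min(2, (4/3)ϵ)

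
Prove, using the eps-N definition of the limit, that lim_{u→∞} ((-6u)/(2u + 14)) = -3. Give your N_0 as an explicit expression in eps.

Let eps > 0. We seek N_0 > 0 such that u > N_0 implies |(-6u)/(2u + 14) + 3| < eps.
(-6u)/(2u + 14) + 3 = (2(-6u) − (-6)(2u + 14)) / (2(2u + 14)) = 84/(2(2u + 14)).
For u > 0 we have 2u + 14 > 2u, so |(-6u)/(2u + 14) + 3| = 84/(2(2u + 14)) < 84/(2·2u) = 21/u.
Thus |(-6u)/(2u + 14) + 3| < eps whenever u > 21/eps.
Take N_0 = 21/eps. If u > N_0 then |(-6u)/(2u + 14) + 3| < 21/u < eps.

N_0 = 21/eps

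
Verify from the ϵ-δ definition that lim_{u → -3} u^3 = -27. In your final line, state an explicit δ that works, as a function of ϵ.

δ = min(1, ϵ/37)

Let ϵ > 0. We seek δ > 0 with 0 < |u + 3| < δ ⇒ |u^3 + 27| < ϵ.
Factor: u^3 + 27 = (u + 3)(u^2 - 3u + 9), so |u^3 + 27| = |u + 3|·|u^2 - 3u + 9|.
Restrict δ ≤ 1. Then |u + 3| < 1 gives |u| < 4, so by the triangle inequality |u^2 - 3u + 9| ≤ 4^2 + 3·4 + 9 = 37.
Hence |u^3 + 27| ≤ 37|u + 3|, which is < ϵ once |u + 3| < ϵ/37.
Take δ = min(1, ϵ/37). If 0 < |u + 3| < δ then both bounds hold and |u^3 + 27| ≤ 37|u + 3| < 37·(ϵ/37) = ϵ.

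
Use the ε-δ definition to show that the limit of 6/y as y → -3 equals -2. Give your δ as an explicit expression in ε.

δ = min(3/2, (3/4)ε)

Suppose ε > 0. We seek δ > 0 such that 0 < |y + 3| < δ implies |6/y + 2| < ε.
|6/y + 2| = 6·|-3 − y|/(3·|y|) = 6|y + 3|/(3|y|).
Require δ ≤ 3/2 so that |y| > 3 − 3/2 = 3/2, hence 3|y| > 9/2.
Then |6/y + 2| < 6|y + 3|/(9/2), which is < ε when |y + 3| < (3/4)ε.
Take δ = min(3/2, (3/4)ε). Then 0 < |y + 3| < δ gives both |y + 3| < 3/2 and |y + 3| < (3/4)ε, so |6/y + 2| < ε.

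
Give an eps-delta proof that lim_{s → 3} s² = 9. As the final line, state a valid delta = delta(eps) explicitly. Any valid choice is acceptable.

Suppose eps > 0. We seek delta > 0 with 0 < |s − 3| < delta ⇒ |s² − 9| < eps.
Factor: s² − 9 = (s − 3)(s + 3), so |s² − 9| = |s − 3|·|s + 3|.
Impose delta ≤ 1 so that |s| < 4; then |s + 3| ≤ 7.
Hence |s² − 9| ≤ 7|s − 3|, which is < eps once |s − 3| < eps/7.
Take delta = min(1, eps/7). If 0 < |s − 3| < delta then both bounds hold and |s² − 9| ≤ 7|s − 3| < 7·(eps/7) = eps.

delta = min(1, eps/7)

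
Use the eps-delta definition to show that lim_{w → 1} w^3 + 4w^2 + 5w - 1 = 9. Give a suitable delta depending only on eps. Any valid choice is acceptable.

delta = min(1, eps/24)

Let eps > 0 be given. We want delta > 0 such that 0 < |w − 1| < delta implies |(w^3 + 4w^2 + 5w - 1) − 9| < eps.
(w^3 + 4w^2 + 5w - 1) − 9 = w^3 + 4w^2 + 5w - 10 = (w − 1)(w^2 + 5w + 10).
So |(w^3 + 4w^2 + 5w - 1) − 9| = |w − 1|·|w^2 + 5w + 10|.
Assume first that |w − 1| < 1, so |w| < 2. Then |w^2 + 5w + 10| ≤ 2^2 + 5·2 + 10 = 24.
Hence |(w^3 + 4w^2 + 5w - 1) − 9| ≤ 24|w − 1| < eps provided |w − 1| < eps/24.
Choosing delta = min(1, eps/24) ensures both conditions, hence |(w^3 + 4w^2 + 5w - 1) − 9| < eps.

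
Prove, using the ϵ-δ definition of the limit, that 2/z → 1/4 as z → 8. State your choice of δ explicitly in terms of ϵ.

δ = min(4, 16ϵ)

Let ϵ > 0 be given. We seek δ > 0 such that 0 < |z − 8| < δ implies |2/z − (1/4)| < ϵ.
|2/z − (1/4)| = 2·|8 − z|/(8·|z|) = 2|z − 8|/(8|z|).
Require δ ≤ 4 so that |z| > 8 − 4 = 4, hence 8|z| > 32.
Then |2/z − (1/4)| < 2|z − 8|/32, which is < ϵ when |z − 8| < 16ϵ.
Take δ = min(4, 16ϵ). Then 0 < |z − 8| < δ gives both |z − 8| < 4 and |z − 8| < 16ϵ, so |2/z − (1/4)| < ϵ.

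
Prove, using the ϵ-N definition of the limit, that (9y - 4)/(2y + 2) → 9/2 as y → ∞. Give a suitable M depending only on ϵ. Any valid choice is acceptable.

Fix ϵ > 0. We seek M > 0 such that y > M implies |(9y - 4)/(2y + 2) − (9/2)| < ϵ.
(9y - 4)/(2y + 2) − (9/2) = (2(9y - 4) − 9(2y + 2)) / (2(2y + 2)) = -26/(2(2y + 2)).
For y > 0 we have 2y + 2 > 2y, so |(9y - 4)/(2y + 2) − (9/2)| = 26/(2(2y + 2)) < 26/(2·2y) = (13/2)/y.
Thus |(9y - 4)/(2y + 2) − (9/2)| < ϵ whenever y > (13/2)/ϵ.
Take M = (13/2)/ϵ. If y > M then |(9y - 4)/(2y + 2) − (9/2)| < (13/2)/y < ϵ.

M = (13/2)/ϵ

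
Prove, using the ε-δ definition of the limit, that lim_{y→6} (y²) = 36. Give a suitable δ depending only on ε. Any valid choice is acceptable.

Suppose ε > 0. We seek δ > 0 with 0 < |y − 6| < δ ⇒ |y² − 36| < ε.
Factor: y² − 36 = (y − 6)(y + 6), so |y² − 36| = |y − 6|·|y + 6|.
Impose δ ≤ 1 so that |y| < 7; then |y + 6| ≤ 13.
Hence |y² − 36| ≤ 13|y − 6|, which is < ε once |y − 6| < ε/13.
Take δ = min(1, ε/13). If 0 < |y − 6| < δ then both bounds hold and |y² − 36| ≤ 13|y − 6| < 13·(ε/13) = ε.

δ = min(1, ε/13)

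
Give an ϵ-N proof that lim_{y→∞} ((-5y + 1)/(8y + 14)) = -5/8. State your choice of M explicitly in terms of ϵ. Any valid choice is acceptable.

Suppose ϵ > 0. We seek M > 0 such that y > M implies |(-5y + 1)/(8y + 14) + 5/8| < ϵ.
(-5y + 1)/(8y + 14) + 5/8 = (8(-5y + 1) − (-5)(8y + 14)) / (8(8y + 14)) = 78/(8(8y + 14)).
For y > 0 we have 8y + 14 > 8y, so |(-5y + 1)/(8y + 14) + 5/8| = 78/(8(8y + 14)) < 78/(8·8y) = (39/32)/y.
Thus |(-5y + 1)/(8y + 14) + 5/8| < ϵ whenever y > (39/32)/ϵ.
Take M = (39/32)/ϵ. If y > M then |(-5y + 1)/(8y + 14) + 5/8| < (39/32)/y < ϵ.

M = (39/32)/ϵ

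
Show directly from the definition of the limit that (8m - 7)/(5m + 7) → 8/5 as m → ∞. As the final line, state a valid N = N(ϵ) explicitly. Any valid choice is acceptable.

Suppose ϵ > 0. For m ≥ 1, |(8m - 7)/(5m + 7) − (8/5)| = |-91|/(5(5m + 7)) = 91/(5(5m + 7)).
Since 5m + 7 ≥ 5m for m ≥ 1, this is ≤ 91/(5·5m) = (91/25)/m.
So |(8m - 7)/(5m + 7) − (8/5)| < ϵ whenever m > (91/25)/ϵ.
Take N = (91/25)/ϵ. If m > N then |(8m - 7)/(5m + 7) − (8/5)| ≤ (91/25)/m < ϵ.

N = (91/25)/ϵ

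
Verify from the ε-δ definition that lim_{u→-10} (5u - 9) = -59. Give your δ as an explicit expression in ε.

δ = ε/5

Let ε > 0. We need δ > 0 so that 0 < |u + 10| < δ implies |(5u - 9) + 59| < ε.
Since (5u - 9) + 59 = 5(u + 10), we have |(5u - 9) + 59| = 5|u + 10|.
So 5|u + 10| < ε exactly when |u + 10| < ε/5.
Choosing δ = ε/5 gives |(5u - 9) + 59| = 5|u + 10| < ε whenever |u + 10| < δ.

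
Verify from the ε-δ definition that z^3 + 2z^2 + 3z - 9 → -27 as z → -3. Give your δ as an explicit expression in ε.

Let ε > 0 be given. We want δ > 0 such that 0 < |z + 3| < δ implies |(z^3 + 2z^2 + 3z - 9) + 27| < ε.
(z^3 + 2z^2 + 3z - 9) + 27 = z^3 + 2z^2 + 3z + 18 = (z + 3)(z^2 - z + 6).
So |(z^3 + 2z^2 + 3z - 9) + 27| = |z + 3|·|z^2 - z + 6|.
Assume first that |z + 3| < 1, so |z| < 4. Then |z^2 - z + 6| ≤ 4^2 + 4 + 6 = 26.
Hence |(z^3 + 2z^2 + 3z - 9) + 27| ≤ 26|z + 3| < ε provided |z + 3| < ε/26.
Choosing δ = min(1, ε/26) ensures both conditions, hence |(z^3 + 2z^2 + 3z - 9) + 27| < ε.

δ = min(1, ε/26)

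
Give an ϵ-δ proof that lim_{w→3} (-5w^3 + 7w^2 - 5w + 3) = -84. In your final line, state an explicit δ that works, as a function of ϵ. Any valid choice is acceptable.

δ = min(1, ϵ/141)

Suppose ϵ > 0. We want δ > 0 such that 0 < |w − 3| < δ implies |(-5w^3 + 7w^2 - 5w + 3) + 84| < ϵ.
(-5w^3 + 7w^2 - 5w + 3) + 84 = -5w^3 + 7w^2 - 5w + 87 = (w − 3)(-5w^2 - 8w - 29).
So |(-5w^3 + 7w^2 - 5w + 3) + 84| = |w − 3|·|-5w^2 - 8w - 29|.
Assume first that |w − 3| < 1, so |w| < 4. Then |-5w^2 - 8w - 29| ≤ 5·4^2 + 8·4 + 29 = 141.
Hence |(-5w^3 + 7w^2 - 5w + 3) + 84| ≤ 141|w − 3| < ϵ provided |w − 3| < ϵ/141.
Take δ = min(1, ϵ/141). Then 0 < |w − 3| < δ gives both |w − 3| < 1 and |w − 3| < ϵ/141, so |(-5w^3 + 7w^2 - 5w + 3) + 84| < ϵ.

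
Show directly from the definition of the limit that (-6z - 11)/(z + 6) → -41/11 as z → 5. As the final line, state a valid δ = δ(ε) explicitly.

δ = min(11/2, (121/50)ε)

Let ε > 0 be given. We want δ > 0 with 0 < |z − 5| < δ ⇒ |(-6z - 11)/(z + 6) + 41/11| < ε.
Combining over a common denominator, (-6z - 11)/(z + 6) + 41/11 = [(-6z - 11)·11 − (-41)·(z + 6)] / [11·(z + 6)] = -25(z − 5) / (11(z + 6)).
So |(-6z - 11)/(z + 6) + 41/11| = 25|z − 5| / (11·|z + 6|).
Require δ ≤ 11/2, so |z + 6| ≥ |11| − |z − 5| > 11 − 11/2 = 11/2.
Hence |(-6z - 11)/(z + 6) + 41/11| < 25|z − 5|/(11·(11/2)) = (50/121)|z − 5|, which is < ε once |z − 5| < (121/50)ε.
Take δ = min(11/2, (121/50)ε). Then 0 < |z − 5| < δ forces both bounds, so |(-6z - 11)/(z + 6) + 41/11| < ε.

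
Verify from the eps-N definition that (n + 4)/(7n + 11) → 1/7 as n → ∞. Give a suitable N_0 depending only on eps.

N_0 = (17/49)/eps

Let eps > 0 be given. For n ≥ 1, |(n + 4)/(7n + 11) − (1/7)| = |17|/(7(7n + 11)) = 17/(7(7n + 11)).
Since 7n + 11 ≥ 7n for n ≥ 1, this is ≤ 17/(7·7n) = (17/49)/n.
So |(n + 4)/(7n + 11) − (1/7)| < eps whenever n > (17/49)/eps.
Take N_0 = (17/49)/eps. If n > N_0 then |(n + 4)/(7n + 11) − (1/7)| ≤ (17/49)/n < eps.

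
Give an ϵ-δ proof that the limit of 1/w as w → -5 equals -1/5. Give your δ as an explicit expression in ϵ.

δ = min(5/2, (25/2)ϵ)

Let ϵ > 0. We seek δ > 0 such that 0 < |w + 5| < δ implies |1/w + 1/5| < ϵ.
|1/w + 1/5| = |-5 − w|/(5·|w|) = |w + 5|/(5|w|).
Restrict δ ≤ 5/2. Then |w + 5| < 5/2 gives |w| > 5/2, so 5|w| > 25/2.
Then |1/w + 1/5| < |w + 5|/(25/2), which is < ϵ when |w + 5| < (25/2)ϵ.
Take δ = min(5/2, (25/2)ϵ). Then 0 < |w + 5| < δ gives both |w + 5| < 5/2 and |w + 5| < (25/2)ϵ, so |1/w + 1/5| < ϵ.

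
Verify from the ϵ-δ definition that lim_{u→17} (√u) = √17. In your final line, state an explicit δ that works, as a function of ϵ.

δ = min(17, √17·ϵ)

Let ϵ > 0. We want δ > 0 such that 0 < |u − 17| < δ implies |√u − √17| < ϵ.
Multiplying by the conjugate, |√u − √17| = |u − 17|/(√u + √17).
Restrict δ ≤ 17 so that |u − 17| < 17 forces u > 0, and then √u + √17 > √17.
Hence |√u − √17| < |u − 17|/√17, which is < ϵ once |u − 17| < √17·ϵ.
Take δ = min(17, √17·ϵ). If 0 < |u − 17| < δ then u > 0 and |√u − √17| < |u − 17|/√17 < ϵ.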